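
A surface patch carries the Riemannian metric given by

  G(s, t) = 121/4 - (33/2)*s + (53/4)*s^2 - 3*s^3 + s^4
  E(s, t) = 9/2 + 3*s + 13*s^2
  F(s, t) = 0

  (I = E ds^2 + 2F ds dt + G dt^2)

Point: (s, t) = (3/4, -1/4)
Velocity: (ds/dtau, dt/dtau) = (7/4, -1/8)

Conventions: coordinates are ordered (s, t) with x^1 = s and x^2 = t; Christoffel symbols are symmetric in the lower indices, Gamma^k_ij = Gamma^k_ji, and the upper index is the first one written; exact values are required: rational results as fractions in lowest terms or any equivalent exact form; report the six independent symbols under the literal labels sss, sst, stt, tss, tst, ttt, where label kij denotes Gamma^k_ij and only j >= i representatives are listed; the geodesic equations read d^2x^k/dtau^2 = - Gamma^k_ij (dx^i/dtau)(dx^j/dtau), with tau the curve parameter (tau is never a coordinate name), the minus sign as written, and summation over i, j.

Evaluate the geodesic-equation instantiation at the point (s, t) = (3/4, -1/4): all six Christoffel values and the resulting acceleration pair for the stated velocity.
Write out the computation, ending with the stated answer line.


E = 225/16, F = 0, G = 6241/256 at the point
E_s = 45/2, E_t = 0, F_s = 0, F_t = 0, G_s = 0, G_t = 0
EG - F^2 = 1404225/4096;  g^inv = (4096/1404225) * [[6241/256, 0], [0, 225/16]]
first-kind symbols [ij,l] = (1/2)(d_i g_jl + d_j g_il - d_l g_ij): [ss,s] = E_s/2 = 45/4, [ss,t] = F_s - E_t/2 = 0, [st,s] = E_t/2 = 0, [st,t] = G_s/2 = 0, [tt,s] = F_t - G_s/2 = 0, [tt,t] = G_t/2 = 0
Gamma^s_ij = (G*[ij,s] - F*[ij,t])/(EG - F^2), Gamma^t_ij = (E*[ij,t] - F*[ij,s])/(EG - F^2)
Gamma_sss = 4/5, Gamma_sst = 0, Gamma_stt = 0, Gamma_tss = 0, Gamma_tst = 0, Gamma_ttt = 0
d^2s/dtau^2 = -(Gamma_sss*(7/4)^2 + 2*Gamma_sst*(7/4)*(-1/8) + Gamma_stt*(-1/8)^2) = -49/20
d^2t/dtau^2 = -(Gamma_tss*(7/4)^2 + 2*Gamma_tst*(7/4)*(-1/8) + Gamma_ttt*(-1/8)^2) = 0

Answer: Gamma_sss = 4/5, Gamma_sst = 0, Gamma_stt = 0, Gamma_tss = 0, Gamma_tst = 0, Gamma_ttt = 0; accelerations (d^2s/dtau^2, d^2t/dtau^2) = (-49/20, 0)


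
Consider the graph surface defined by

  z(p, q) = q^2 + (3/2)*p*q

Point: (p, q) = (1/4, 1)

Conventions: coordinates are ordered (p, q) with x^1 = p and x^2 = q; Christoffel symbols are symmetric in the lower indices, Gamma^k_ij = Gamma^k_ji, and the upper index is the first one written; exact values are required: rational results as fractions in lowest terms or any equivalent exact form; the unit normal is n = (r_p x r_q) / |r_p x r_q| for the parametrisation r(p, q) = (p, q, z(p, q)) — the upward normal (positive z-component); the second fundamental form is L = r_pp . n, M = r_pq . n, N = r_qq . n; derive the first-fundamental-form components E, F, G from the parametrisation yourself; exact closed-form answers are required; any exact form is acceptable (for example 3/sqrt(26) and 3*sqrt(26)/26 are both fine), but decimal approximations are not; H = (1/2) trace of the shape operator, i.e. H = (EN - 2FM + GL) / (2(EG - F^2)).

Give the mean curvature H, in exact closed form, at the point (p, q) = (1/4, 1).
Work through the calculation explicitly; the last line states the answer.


z_p = 3/2, z_q = 19/8, z_pp = 0, z_pq = 3/2, z_qq = 2
E = 13/4, F = 57/16, G = 425/64; answer radicand W^2 = 569/64
unnormalised second-form numerators: l = 0, m = 3/2, n = 2; L = l/sqrt(569/64), and similarly M = m/sqrt(W^2), N = n/sqrt(W^2)
H = (E*n - 2*F*m + G*l) / (2*(EG - F^2)*sqrt(W^2)); E*n - 2*F*m + G*l = -67/16, EG - F^2 = 569/64, so H = (-134/569)/sqrt(569/64)

Answer: H = -1072*sqrt(569)/323761


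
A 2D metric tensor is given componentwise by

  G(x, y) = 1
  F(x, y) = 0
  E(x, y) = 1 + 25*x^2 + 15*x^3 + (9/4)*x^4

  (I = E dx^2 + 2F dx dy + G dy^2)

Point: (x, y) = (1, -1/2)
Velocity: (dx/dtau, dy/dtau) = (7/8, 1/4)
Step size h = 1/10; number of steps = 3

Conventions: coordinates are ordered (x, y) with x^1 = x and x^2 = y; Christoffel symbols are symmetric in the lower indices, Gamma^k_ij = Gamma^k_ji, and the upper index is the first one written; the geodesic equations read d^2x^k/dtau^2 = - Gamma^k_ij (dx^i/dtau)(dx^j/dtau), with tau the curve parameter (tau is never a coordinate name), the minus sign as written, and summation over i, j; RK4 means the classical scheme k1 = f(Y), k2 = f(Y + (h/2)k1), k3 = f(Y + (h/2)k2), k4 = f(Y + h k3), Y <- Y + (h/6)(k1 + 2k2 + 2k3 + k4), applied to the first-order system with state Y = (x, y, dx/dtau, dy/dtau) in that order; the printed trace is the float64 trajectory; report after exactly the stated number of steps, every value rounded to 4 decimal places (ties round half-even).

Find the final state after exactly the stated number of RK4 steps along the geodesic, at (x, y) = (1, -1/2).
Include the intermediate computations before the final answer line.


f(Y) = (dx/dtau, dy/dtau, -Gamma^x_ij Y'^i Y'^j, -Gamma^y_ij Y'^i Y'^j) with the Gammas evaluated at the stage position; h = 0.100000; intermediate values shown to 6 dp
step 0: x = 1.0000, y = -0.5000, dx/dtau = 0.8750, dy/dtau = 0.2500
step 1:
  k1: at (x, y) = (1.000000, -0.500000), (dx/dtau, dy/dtau) = (0.875000, 0.250000); Gamma_xxx = 1.202312, Gamma_xxy = 0.000000, Gamma_xyy = 0.000000, Gamma_yxx = 0.000000, Gamma_yxy = 0.000000, Gamma_yyy = 0.000000; k1 = (0.875000, 0.250000, -0.920520, 0.000000)
  k2: at (x, y) = (1.043750, -0.487500), (dx/dtau, dy/dtau) = (0.828974, 0.250000); Gamma_xxx = 1.161807, Gamma_xxy = 0.000000, Gamma_xyy = 0.000000, Gamma_yxx = 0.000000, Gamma_yxy = 0.000000, Gamma_yyy = 0.000000; k2 = (0.828974, 0.250000, -0.798391, 0.000000)
  k3: at (x, y) = (1.041449, -0.487500), (dx/dtau, dy/dtau) = (0.835080, 0.250000); Gamma_xxx = 1.163865, Gamma_xxy = 0.000000, Gamma_xyy = 0.000000, Gamma_yxx = 0.000000, Gamma_yxy = 0.000000, Gamma_yyy = 0.000000; k3 = (0.835080, 0.250000, -0.811632, 0.000000)
  k4: at (x, y) = (1.083508, -0.475000), (dx/dtau, dy/dtau) = (0.793837, 0.250000); Gamma_xxx = 1.127455, Gamma_xxy = 0.000000, Gamma_xyy = 0.000000, Gamma_yxx = 0.000000, Gamma_yxy = 0.000000, Gamma_yyy = 0.000000; k4 = (0.793837, 0.250000, -0.710496, 0.000000)
  Y <- Y + (h/6)(k1 + 2k2 + 2k3 + k4): x = 1.0833, y = -0.4750, dx/dtau = 0.7941, dy/dtau = 0.2500
step 2:
  k1: at (x, y) = (1.083282, -0.475000), (dx/dtau, dy/dtau) = (0.794149, 0.250000); Gamma_xxx = 1.127644, Gamma_xxy = 0.000000, Gamma_xyy = 0.000000, Gamma_yxx = 0.000000, Gamma_yxy = 0.000000, Gamma_yyy = 0.000000; k1 = (0.794149, 0.250000, -0.711174, 0.000000)
  k2: at (x, y) = (1.122990, -0.462500), (dx/dtau, dy/dtau) = (0.758590, 0.250000); Gamma_xxx = 1.095440, Gamma_xxy = 0.000000, Gamma_xyy = 0.000000, Gamma_yxx = 0.000000, Gamma_yxy = 0.000000, Gamma_yyy = 0.000000; k2 = (0.758590, 0.250000, -0.630381, 0.000000)
  k3: at (x, y) = (1.121212, -0.462500), (dx/dtau, dy/dtau) = (0.762630, 0.250000); Gamma_xxx = 1.096839, Gamma_xxy = 0.000000, Gamma_xyy = 0.000000, Gamma_yxx = 0.000000, Gamma_yxy = 0.000000, Gamma_yyy = 0.000000; k3 = (0.762630, 0.250000, -0.637927, 0.000000)
  k4: at (x, y) = (1.159545, -0.450000), (dx/dtau, dy/dtau) = (0.730356, 0.250000); Gamma_xxx = 1.067501, Gamma_xxy = 0.000000, Gamma_xyy = 0.000000, Gamma_yxx = 0.000000, Gamma_yxy = 0.000000, Gamma_yyy = 0.000000; k4 = (0.730356, 0.250000, -0.569427, 0.000000)
  Y <- Y + (h/6)(k1 + 2k2 + 2k3 + k4): x = 1.1594, y = -0.4500, dx/dtau = 0.7305, dy/dtau = 0.2500
step 3:
  k1: at (x, y) = (1.159398, -0.450000), (dx/dtau, dy/dtau) = (0.730529, 0.250000); Gamma_xxx = 1.067610, Gamma_xxy = 0.000000, Gamma_xyy = 0.000000, Gamma_yxx = 0.000000, Gamma_yxy = 0.000000, Gamma_yyy = 0.000000; k1 = (0.730529, 0.250000, -0.569754, 0.000000)
  k2: at (x, y) = (1.195925, -0.437500), (dx/dtau, dy/dtau) = (0.702041, 0.250000); Gamma_xxx = 1.041188, Gamma_xxy = 0.000000, Gamma_xyy = 0.000000, Gamma_yxx = 0.000000, Gamma_yxy = 0.000000, Gamma_yyy = 0.000000; k2 = (0.702041, 0.250000, -0.513161, 0.000000)
  k3: at (x, y) = (1.194500, -0.437500), (dx/dtau, dy/dtau) = (0.704871, 0.250000); Gamma_xxx = 1.042192, Gamma_xxy = 0.000000, Gamma_xyy = 0.000000, Gamma_yxx = 0.000000, Gamma_yxy = 0.000000, Gamma_yyy = 0.000000; k3 = (0.704871, 0.250000, -0.517805, 0.000000)
  k4: at (x, y) = (1.229885, -0.425000), (dx/dtau, dy/dtau) = (0.678748, 0.250000); Gamma_xxx = 1.017865, Gamma_xxy = 0.000000, Gamma_xyy = 0.000000, Gamma_yxx = 0.000000, Gamma_yxy = 0.000000, Gamma_yyy = 0.000000; k4 = (0.678748, 0.250000, -0.468929, 0.000000)
  Y <- Y + (h/6)(k1 + 2k2 + 2k3 + k4): x = 1.2298, y = -0.4250, dx/dtau = 0.6789, dy/dtau = 0.2500

Answer: x = 1.2298, y = -0.4250, dx/dtau = 0.6789, dy/dtau = 0.2500


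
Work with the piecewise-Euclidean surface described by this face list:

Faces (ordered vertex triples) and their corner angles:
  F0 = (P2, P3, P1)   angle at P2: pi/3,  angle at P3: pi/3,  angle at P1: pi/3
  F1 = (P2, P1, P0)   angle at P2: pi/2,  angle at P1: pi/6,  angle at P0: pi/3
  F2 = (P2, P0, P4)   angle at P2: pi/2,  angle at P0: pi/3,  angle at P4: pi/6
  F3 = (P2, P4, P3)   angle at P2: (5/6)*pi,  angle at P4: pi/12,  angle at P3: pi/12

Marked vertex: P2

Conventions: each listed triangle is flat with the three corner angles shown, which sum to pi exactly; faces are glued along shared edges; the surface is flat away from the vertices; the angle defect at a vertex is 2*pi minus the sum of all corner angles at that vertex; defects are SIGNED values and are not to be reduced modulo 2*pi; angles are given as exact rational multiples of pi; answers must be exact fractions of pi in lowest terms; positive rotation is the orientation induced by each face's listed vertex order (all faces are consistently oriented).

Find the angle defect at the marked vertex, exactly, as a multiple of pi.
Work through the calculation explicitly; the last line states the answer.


Sum of corner angles at P2: (13/6)*pi
defect = 2*pi - (13/6)*pi

Answer: defect(P2) = -pi/6


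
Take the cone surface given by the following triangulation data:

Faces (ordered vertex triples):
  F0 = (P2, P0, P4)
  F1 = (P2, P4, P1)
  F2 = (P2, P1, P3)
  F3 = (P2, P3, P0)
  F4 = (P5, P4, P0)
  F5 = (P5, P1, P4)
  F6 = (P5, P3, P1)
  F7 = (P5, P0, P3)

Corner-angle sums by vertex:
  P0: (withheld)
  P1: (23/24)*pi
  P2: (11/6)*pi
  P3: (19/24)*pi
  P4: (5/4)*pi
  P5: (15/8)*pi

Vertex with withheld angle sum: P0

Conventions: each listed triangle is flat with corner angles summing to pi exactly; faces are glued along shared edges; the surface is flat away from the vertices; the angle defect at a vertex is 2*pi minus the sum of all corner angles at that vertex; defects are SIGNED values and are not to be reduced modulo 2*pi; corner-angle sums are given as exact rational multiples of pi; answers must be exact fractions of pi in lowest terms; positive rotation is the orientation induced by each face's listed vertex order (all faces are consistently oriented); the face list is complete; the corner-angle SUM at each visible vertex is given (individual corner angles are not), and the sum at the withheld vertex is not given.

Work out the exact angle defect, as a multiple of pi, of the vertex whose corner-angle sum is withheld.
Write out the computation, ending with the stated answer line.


V = 6, E = 12, F = 8; chi = V - E + F = 2
Gauss-Bonnet: total defect = 2*pi*chi = 4*pi; visible defects sum to (79/24)*pi

Answer: defect(P0) = (17/24)*pi


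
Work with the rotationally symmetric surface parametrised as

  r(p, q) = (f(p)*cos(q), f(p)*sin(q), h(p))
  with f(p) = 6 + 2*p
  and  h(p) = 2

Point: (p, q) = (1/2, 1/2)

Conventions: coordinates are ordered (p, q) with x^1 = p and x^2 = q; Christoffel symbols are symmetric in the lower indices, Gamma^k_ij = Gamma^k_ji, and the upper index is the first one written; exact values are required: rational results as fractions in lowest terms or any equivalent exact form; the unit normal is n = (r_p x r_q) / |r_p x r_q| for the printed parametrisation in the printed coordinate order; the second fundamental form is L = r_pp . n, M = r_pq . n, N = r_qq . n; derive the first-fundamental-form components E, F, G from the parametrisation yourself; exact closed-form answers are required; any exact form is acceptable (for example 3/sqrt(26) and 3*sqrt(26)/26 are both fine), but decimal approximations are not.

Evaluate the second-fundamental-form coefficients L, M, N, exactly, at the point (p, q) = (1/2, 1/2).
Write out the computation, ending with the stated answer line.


f = 7, f' = 2, f'' = 0, h' = 0, h'' = 0
E = 4, F = 0, G = 49; answer radicand W^2 = 4
unnormalised second-form numerators: l = 0, m = 0, n = 0; L = l/sqrt(4), and similarly M = m/sqrt(W^2), N = n/sqrt(W^2)

Answer: L = 0, M = 0, N = 0


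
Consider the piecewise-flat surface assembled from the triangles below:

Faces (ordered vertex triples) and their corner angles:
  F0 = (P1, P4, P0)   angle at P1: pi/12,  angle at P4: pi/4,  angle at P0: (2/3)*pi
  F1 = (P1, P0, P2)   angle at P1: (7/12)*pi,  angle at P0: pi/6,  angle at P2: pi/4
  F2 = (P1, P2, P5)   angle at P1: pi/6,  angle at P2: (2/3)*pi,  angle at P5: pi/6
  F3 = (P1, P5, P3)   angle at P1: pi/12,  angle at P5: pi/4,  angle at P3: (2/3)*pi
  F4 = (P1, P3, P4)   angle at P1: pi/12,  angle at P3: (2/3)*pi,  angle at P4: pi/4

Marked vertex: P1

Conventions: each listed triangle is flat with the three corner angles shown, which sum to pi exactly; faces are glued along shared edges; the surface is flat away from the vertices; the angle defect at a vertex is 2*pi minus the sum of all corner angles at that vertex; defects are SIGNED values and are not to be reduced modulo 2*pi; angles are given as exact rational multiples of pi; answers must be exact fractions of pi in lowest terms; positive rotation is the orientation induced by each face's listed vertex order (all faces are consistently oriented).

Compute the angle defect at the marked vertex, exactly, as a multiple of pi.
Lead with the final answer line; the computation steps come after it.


Answer: defect(P1) = pi

Sum of corner angles at P1: pi
defect = 2*pi - pi


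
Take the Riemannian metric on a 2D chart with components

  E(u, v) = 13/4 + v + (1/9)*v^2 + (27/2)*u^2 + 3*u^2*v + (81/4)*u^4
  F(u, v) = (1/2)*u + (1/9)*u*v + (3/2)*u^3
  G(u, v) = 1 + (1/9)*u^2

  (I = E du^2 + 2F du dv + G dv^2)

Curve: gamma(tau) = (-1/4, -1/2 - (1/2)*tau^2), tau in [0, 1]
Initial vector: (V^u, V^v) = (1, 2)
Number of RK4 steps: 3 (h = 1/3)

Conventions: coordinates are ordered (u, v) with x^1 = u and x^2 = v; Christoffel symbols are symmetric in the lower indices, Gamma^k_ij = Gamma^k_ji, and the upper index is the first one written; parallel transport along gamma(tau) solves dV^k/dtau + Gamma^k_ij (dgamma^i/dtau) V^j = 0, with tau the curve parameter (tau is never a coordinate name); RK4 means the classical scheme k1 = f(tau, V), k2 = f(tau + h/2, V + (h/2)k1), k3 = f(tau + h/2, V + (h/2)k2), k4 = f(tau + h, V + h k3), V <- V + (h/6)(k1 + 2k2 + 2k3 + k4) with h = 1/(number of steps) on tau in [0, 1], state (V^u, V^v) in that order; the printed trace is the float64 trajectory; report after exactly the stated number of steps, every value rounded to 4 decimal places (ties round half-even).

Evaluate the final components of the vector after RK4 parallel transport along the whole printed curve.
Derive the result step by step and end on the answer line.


gamma'(tau) = (0, -tau); f(tau, V)^k = -Gamma^k_ij(gamma(tau)) gamma'^i(tau) V^j; h = 1/3; intermediate values shown to 6 dp
curve data and Christoffel symbols at the stage parameters:
  tau = 0.000000: gamma = (-0.250000, -0.500000), gamma' = (0.000000, 0.000000); Gamma_uuu = -1.005254, Gamma_uuv = 0.148927, Gamma_uvv = 0.000000, Gamma_vuu = 0.051884, Gamma_vuv = -0.007687, Gamma_vvv = 0.000000
  tau = 0.166667: gamma = (-0.250000, -0.513889), gamma' = (0.000000, -0.166667); Gamma_uuu = -1.006530, Gamma_uuv = 0.149116, Gamma_uvv = 0.000000, Gamma_vuu = 0.052099, Gamma_vuv = -0.007718, Gamma_vvv = 0.000000
  tau = 0.333333: gamma = (-0.250000, -0.555556), gamma' = (0.000000, -0.333333); Gamma_uuu = -1.010347, Gamma_uuv = 0.149681, Gamma_uvv = 0.000000, Gamma_vuu = 0.052752, Gamma_vuv = -0.007815, Gamma_vvv = 0.000000
  tau = 0.500000: gamma = (-0.250000, -0.625000), gamma' = (0.000000, -0.500000); Gamma_uuu = -1.016677, Gamma_uuv = 0.150619, Gamma_uvv = 0.000000, Gamma_vuu = 0.053864, Gamma_vuv = -0.007980, Gamma_vvv = 0.000000
  tau = 0.666667: gamma = (-0.250000, -0.722222), gamma' = (0.000000, -0.666667); Gamma_uuu = -1.025453, Gamma_uuv = 0.151919, Gamma_uvv = 0.000000, Gamma_vuu = 0.055472, Gamma_vuv = -0.008218, Gamma_vvv = 0.000000
  tau = 0.833333: gamma = (-0.250000, -0.847222), gamma' = (0.000000, -0.833333); Gamma_uuu = -1.036552, Gamma_uuv = 0.153563, Gamma_uvv = 0.000000, Gamma_vuu = 0.057631, Gamma_vuv = -0.008538, Gamma_vvv = 0.000000
  tau = 1.000000: gamma = (-0.250000, -1.000000), gamma' = (0.000000, -1.000000); Gamma_uuu = -1.049754, Gamma_uuv = 0.155519, Gamma_uvv = 0.000000, Gamma_vuu = 0.060417, Gamma_vuv = -0.008951, Gamma_vvv = 0.000000
step 0: V^u = 1.0000, V^v = 2.0000
step 1: k1 = (0.000000, 0.000000), k2 = (0.024853, -0.001286), k3 = (0.024956, -0.001292), k4 = (0.050309, -0.002627); V <- V + (h/6)(k1 + 2k2 + 2k3 + k4): V^u = 1.0083, V^v = 1.9996
step 2: k1 = (0.050309, -0.002627), k2 = (0.076568, -0.004057), k3 = (0.076898, -0.004074), k4 = (0.104719, -0.005665); V <- V + (h/6)(k1 + 2k2 + 2k3 + k4): V^u = 1.0340, V^v = 1.9982
step 3: k1 = (0.104722, -0.005665), k2 = (0.134553, -0.007481), k3 = (0.135189, -0.007516), k4 = (0.167814, -0.009658); V <- V + (h/6)(k1 + 2k2 + 2k3 + k4): V^u = 1.0791, V^v = 1.9957

Answer: V^u = 1.0791, V^v = 1.9957


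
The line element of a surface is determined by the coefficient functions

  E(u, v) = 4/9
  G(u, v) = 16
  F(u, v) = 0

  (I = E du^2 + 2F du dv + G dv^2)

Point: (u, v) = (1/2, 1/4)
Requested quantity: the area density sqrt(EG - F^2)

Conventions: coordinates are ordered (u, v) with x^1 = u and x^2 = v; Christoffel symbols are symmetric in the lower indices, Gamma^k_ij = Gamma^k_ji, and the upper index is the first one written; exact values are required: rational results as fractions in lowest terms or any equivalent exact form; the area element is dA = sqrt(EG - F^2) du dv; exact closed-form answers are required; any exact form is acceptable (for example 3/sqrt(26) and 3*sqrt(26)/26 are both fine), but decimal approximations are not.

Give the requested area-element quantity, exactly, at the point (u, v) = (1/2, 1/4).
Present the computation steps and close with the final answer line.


E = 4/9, F = 0, G = 16; EG - F^2 = 64/9

Answer: sqrt(EG - F^2) = 8/3


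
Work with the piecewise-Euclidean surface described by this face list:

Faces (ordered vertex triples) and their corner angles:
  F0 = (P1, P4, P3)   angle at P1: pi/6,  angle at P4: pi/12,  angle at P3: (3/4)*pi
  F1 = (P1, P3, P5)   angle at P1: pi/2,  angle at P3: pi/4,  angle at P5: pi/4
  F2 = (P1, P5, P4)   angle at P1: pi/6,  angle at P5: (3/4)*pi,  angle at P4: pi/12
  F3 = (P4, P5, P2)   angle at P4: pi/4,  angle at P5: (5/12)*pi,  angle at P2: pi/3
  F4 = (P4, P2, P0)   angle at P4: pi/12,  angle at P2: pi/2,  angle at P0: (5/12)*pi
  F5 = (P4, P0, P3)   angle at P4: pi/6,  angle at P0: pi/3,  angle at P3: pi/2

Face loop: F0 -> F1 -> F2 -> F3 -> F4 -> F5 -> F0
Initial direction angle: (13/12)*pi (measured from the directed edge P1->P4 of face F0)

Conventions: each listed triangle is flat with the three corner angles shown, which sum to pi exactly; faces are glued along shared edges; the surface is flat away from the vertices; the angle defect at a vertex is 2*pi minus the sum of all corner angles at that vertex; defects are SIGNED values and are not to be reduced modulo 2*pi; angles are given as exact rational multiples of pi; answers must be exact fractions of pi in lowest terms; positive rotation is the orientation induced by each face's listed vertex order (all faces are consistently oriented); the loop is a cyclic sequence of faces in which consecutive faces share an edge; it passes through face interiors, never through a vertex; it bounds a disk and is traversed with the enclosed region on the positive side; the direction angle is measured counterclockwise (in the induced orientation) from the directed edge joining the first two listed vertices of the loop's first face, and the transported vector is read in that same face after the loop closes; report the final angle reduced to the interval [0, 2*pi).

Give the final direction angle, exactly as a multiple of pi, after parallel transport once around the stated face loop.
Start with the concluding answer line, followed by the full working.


Answer: final direction angle = (19/12)*pi

enclosed vertex P1: corner angles sum to (5/6)*pi, defect = 2*pi - (5/6)*pi = (7/6)*pi
enclosed vertex P4: corner angles sum to (2/3)*pi, defect = 2*pi - (2/3)*pi = (4/3)*pi
summing the enclosed defects onto the initial angle, mod 2*pi in the induced orientation:
final angle = (13/12)*pi + (5/2)*pi = (19/12)*pi (mod 2*pi)


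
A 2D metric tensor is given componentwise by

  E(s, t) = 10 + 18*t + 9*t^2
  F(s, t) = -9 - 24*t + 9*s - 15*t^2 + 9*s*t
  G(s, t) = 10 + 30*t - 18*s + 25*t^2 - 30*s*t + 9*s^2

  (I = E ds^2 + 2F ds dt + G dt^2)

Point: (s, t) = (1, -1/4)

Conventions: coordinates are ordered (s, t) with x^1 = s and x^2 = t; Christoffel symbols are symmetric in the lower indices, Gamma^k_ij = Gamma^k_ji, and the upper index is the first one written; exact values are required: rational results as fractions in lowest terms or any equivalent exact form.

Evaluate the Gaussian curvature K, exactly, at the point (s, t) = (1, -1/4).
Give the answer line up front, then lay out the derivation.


Answer: K = -576/3721

E = 97/16, F = 45/16, G = 41/16, EG - F^2 = 61/8 at the point
E_s = 0, E_t = 27/2, F_s = 27/4, F_t = -15/2, G_s = 15/2, G_t = -25/2
E_tt = 18, F_st = 9, G_ss = 18
K follows from Brioschi's formula, (det M1 - det M2)/(EG - F^2)^2.
M1 = [[-E_tt/2 + F_st - G_ss/2, E_s/2, F_s - E_t/2], [F_t - G_s/2, E, F], [G_t/2, F, G]] = [[-9, 0, 0], [-45/4, 97/16, 45/16], [-25/4, 45/16, 41/16]]; det M1 = -549/8
M2 = [[0, E_t/2, G_s/2], [E_t/2, E, F], [G_s/2, F, G]] = [[0, 27/4, 15/4], [27/4, 97/16, 45/16], [15/4, 45/16, 41/16]]; det M2 = -477/8
det M1 - det M2 = -9; K = -9 / (61/8)^2 = -576/3721


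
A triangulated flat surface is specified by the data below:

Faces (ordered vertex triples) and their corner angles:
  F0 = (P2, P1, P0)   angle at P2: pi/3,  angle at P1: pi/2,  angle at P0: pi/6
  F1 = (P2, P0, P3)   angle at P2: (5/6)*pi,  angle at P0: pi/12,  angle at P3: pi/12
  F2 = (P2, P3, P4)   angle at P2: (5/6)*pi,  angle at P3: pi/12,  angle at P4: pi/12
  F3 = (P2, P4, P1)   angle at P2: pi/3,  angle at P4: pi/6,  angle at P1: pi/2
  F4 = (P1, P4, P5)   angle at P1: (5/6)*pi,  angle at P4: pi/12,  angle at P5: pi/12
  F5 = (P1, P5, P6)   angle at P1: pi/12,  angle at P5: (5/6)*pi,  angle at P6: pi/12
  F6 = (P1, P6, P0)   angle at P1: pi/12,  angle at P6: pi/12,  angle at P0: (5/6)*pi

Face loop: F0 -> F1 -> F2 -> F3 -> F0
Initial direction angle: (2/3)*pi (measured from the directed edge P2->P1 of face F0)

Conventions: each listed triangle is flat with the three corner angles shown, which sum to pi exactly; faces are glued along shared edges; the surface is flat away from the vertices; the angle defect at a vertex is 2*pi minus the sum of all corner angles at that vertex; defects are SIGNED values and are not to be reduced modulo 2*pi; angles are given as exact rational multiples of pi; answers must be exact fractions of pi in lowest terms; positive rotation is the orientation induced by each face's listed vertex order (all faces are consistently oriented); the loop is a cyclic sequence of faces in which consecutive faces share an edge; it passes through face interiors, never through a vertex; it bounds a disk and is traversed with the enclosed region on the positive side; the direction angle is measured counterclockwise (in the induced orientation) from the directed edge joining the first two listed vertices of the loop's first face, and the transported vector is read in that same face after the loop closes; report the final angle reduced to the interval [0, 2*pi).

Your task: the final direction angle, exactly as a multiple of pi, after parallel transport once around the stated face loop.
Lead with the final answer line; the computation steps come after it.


Answer: final direction angle = pi/3

enclosed vertex P2: corner angles sum to (7/3)*pi, defect = 2*pi - (7/3)*pi = -pi/3
transport around the loop rotates by the sum of enclosed defects; add to the initial angle mod 2*pi
final angle = (2/3)*pi - pi/3 = pi/3 (mod 2*pi)


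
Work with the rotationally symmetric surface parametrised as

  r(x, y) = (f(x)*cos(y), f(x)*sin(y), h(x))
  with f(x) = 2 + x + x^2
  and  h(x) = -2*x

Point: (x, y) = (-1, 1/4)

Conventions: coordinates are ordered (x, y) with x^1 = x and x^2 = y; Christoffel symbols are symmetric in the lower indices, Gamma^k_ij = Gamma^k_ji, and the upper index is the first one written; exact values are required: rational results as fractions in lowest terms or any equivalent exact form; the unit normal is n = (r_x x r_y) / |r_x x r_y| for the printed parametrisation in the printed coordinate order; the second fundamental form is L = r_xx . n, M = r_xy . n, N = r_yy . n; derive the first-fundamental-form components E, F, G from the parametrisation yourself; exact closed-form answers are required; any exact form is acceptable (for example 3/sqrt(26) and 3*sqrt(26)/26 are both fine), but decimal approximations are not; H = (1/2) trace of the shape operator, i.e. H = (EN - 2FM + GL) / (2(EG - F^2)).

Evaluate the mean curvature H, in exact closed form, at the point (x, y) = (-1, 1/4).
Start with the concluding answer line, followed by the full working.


Answer: H = -sqrt(5)/50

f = 2, f' = -1, f'' = 2, h' = -2, h'' = 0
E = 5, F = 0, G = 4; answer radicand W^2 = 5
unnormalised second-form numerators: l = 4, m = 0, n = -4; L = l/sqrt(5), and similarly M = m/sqrt(W^2), N = n/sqrt(W^2)
H = (E*n - 2*F*m + G*l) / (2*(EG - F^2)*sqrt(W^2)); E*n - 2*F*m + G*l = -4, EG - F^2 = 20, so H = (-1/10)/sqrt(5)


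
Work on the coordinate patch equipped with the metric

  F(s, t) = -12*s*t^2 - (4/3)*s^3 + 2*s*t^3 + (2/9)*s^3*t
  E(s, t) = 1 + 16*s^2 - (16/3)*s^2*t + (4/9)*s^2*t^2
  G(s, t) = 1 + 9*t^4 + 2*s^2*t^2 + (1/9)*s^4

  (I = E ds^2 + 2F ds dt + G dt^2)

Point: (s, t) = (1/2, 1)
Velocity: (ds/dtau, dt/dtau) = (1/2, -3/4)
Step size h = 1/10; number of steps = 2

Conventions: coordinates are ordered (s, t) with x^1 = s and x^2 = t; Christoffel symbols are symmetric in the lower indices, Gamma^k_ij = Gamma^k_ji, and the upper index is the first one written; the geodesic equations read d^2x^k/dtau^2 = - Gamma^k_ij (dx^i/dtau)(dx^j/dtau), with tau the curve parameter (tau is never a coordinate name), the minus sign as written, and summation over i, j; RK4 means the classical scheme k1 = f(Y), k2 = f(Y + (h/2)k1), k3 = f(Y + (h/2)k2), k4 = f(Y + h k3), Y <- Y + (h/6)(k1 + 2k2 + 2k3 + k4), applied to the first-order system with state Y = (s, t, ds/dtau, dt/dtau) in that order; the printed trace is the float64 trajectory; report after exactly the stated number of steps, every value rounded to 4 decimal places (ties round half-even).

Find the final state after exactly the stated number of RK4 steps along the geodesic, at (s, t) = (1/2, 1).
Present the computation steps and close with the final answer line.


f(Y) = (ds/dtau, dt/dtau, -Gamma^s_ij Y'^i Y'^j, -Gamma^t_ij Y'^i Y'^j) with the Gammas evaluated at the stage position; h = 0.100000; intermediate values shown to 6 dp
step 0: s = 0.5000, t = 1.0000, ds/dtau = 0.5000, dt/dtau = -0.7500
step 1:
  k1: at (s, t) = (0.500000, 1.000000), (ds/dtau, dt/dtau) = (0.500000, -0.750000); Gamma_sss = 0.418191, Gamma_sst = -0.041819, Gamma_stt = -0.752744, Gamma_tss = -0.773654, Gamma_tst = 0.077365, Gamma_ttt = 1.392577; k1 = (0.500000, -0.750000, 0.287507, -0.531887)
  k2: at (s, t) = (0.525000, 0.962500), (ds/dtau, dt/dtau) = (0.514375, -0.776594); Gamma_sss = 0.479377, Gamma_sst = -0.049960, Gamma_stt = -0.824338, Gamma_tss = -0.780623, Gamma_tst = 0.081355, Gamma_ttt = 1.342362; k2 = (0.514375, -0.776594, 0.330409, -0.538041)
  k3: at (s, t) = (0.525719, 0.961170), (ds/dtau, dt/dtau) = (0.516520, -0.776902); Gamma_sss = 0.481550, Gamma_sst = -0.050242, Gamma_stt = -0.826712, Gamma_tss = -0.780859, Gamma_tst = 0.081470, Gamma_ttt = 1.340558; k3 = (0.516520, -0.776902, 0.330187, -0.535417)
  k4: at (s, t) = (0.551652, 0.922310), (ds/dtau, dt/dtau) = (0.533019, -0.803542); Gamma_sss = 0.548364, Gamma_sst = -0.059576, Gamma_stt = -0.896442, Gamma_tss = -0.779171, Gamma_tst = 0.084651, Gamma_ttt = 1.273754; k4 = (0.533019, -0.803542, 0.371986, -0.528555)
  Y <- Y + (h/6)(k1 + 2k2 + 2k3 + k4): s = 0.5516, t = 0.9223, ds/dtau = 0.5330, dt/dtau = -0.8035
step 2:
  k1: at (s, t) = (0.551580, 0.922324), (ds/dtau, dt/dtau) = (0.533011, -0.803456); Gamma_sss = 0.548320, Gamma_sst = -0.059563, Gamma_stt = -0.896386, Gamma_tss = -0.779228, Gamma_tst = 0.084646, Gamma_ttt = 1.273871; k1 = (0.533011, -0.803456, 0.371860, -0.528458)
  k2: at (s, t) = (0.578231, 0.882152), (ds/dtau, dt/dtau) = (0.551604, -0.829879); Gamma_sss = 0.618949, Gamma_sst = -0.069931, Gamma_stt = -0.960181, Gamma_tss = -0.767394, Gamma_tst = 0.086703, Gamma_ttt = 1.190465; k2 = (0.551604, -0.829879, 0.408926, -0.507000)
  k3: at (s, t) = (0.579160, 0.880830), (ds/dtau, dt/dtau) = (0.553458, -0.828806); Gamma_sss = 0.621284, Gamma_sst = -0.070289, Gamma_stt = -0.962111, Gamma_tss = -0.766770, Gamma_tst = 0.086749, Gamma_ttt = 1.187409; k3 = (0.553458, -0.828806, 0.406099, -0.501196)
  k4: at (s, t) = (0.606926, 0.839444), (ds/dtau, dt/dtau) = (0.573621, -0.853576); Gamma_sss = 0.693193, Gamma_sst = -0.081525, Gamma_stt = -1.014826, Gamma_tss = -0.742570, Gamma_tst = 0.087333, Gamma_ttt = 1.087113; k4 = (0.573621, -0.853576, 0.431470, -0.462204)
  Y <- Y + (h/6)(k1 + 2k2 + 2k3 + k4): s = 0.6069, t = 0.8394, ds/dtau = 0.5736, dt/dtau = -0.8536

Answer: s = 0.6069, t = 0.8394, ds/dtau = 0.5736, dt/dtau = -0.8536


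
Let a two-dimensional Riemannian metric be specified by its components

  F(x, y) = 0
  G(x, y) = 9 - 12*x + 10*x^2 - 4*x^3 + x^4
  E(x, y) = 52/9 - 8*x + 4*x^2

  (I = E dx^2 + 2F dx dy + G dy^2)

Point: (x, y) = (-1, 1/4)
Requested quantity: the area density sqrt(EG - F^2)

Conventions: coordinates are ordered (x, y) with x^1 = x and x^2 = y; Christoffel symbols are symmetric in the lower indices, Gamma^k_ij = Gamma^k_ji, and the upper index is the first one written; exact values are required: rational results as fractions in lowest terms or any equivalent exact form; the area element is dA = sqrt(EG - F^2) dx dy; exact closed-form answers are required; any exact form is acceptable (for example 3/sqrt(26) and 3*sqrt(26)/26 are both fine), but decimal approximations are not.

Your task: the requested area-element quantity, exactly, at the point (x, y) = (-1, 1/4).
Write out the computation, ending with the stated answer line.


E = 160/9, F = 0, G = 36; EG - F^2 = 640

Answer: sqrt(EG - F^2) = 8*sqrt(10)


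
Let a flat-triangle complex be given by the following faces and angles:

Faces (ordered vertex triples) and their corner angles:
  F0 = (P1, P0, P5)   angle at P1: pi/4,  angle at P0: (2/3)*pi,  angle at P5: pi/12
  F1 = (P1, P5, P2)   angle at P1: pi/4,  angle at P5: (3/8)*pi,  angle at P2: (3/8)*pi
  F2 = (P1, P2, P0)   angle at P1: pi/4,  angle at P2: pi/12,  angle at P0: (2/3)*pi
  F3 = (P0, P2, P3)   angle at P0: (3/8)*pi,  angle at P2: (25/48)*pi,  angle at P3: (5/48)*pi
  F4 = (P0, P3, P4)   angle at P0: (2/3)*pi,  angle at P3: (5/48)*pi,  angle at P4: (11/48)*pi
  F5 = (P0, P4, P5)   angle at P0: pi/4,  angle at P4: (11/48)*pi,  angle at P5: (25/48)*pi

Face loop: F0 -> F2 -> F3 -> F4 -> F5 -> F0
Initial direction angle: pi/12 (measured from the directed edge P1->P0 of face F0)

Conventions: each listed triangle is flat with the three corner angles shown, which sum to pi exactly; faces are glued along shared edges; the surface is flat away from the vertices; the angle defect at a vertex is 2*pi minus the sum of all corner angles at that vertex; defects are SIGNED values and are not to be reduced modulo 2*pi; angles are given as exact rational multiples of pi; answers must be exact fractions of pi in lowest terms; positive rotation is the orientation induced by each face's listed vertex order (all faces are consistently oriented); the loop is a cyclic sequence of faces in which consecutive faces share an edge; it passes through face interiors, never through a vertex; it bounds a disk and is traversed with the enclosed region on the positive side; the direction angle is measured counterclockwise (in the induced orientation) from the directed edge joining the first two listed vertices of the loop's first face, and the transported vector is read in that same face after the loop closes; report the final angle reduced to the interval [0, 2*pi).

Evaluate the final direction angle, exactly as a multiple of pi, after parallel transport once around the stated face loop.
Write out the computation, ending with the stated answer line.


enclosed vertex P0: corner angles sum to (21/8)*pi, defect = 2*pi - (21/8)*pi = (-5/8)*pi
the final direction is the initial angle plus the enclosed defects, taken mod 2*pi in the induced orientation
final angle = pi/12 - (5/8)*pi = (35/24)*pi (mod 2*pi)

Answer: final direction angle = (35/24)*pi


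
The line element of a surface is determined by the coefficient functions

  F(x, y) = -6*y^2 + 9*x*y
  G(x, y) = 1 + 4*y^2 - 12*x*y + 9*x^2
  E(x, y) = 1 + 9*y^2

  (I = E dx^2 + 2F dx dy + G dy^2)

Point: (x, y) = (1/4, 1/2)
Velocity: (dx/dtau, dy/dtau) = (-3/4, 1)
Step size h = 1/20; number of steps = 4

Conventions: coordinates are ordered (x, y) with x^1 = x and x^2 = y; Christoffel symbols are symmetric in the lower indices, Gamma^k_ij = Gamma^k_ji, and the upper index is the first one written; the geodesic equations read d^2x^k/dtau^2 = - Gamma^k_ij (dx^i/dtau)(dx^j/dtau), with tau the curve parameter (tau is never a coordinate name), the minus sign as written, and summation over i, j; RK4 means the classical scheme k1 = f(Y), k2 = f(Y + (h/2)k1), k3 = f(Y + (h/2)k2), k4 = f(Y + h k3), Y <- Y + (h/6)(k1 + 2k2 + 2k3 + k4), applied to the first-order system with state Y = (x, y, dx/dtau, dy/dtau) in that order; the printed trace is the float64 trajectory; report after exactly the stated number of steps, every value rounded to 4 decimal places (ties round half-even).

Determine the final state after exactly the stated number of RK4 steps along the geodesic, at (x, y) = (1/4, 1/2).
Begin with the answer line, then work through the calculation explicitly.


Answer: x = 0.1438, y = 0.6879, dx/dtau = -0.3702, dy/dtau = 0.8795

f(Y) = (dx/dtau, dy/dtau, -Gamma^x_ij Y'^i Y'^j, -Gamma^y_ij Y'^i Y'^j) with the Gammas evaluated at the stage position; h = 0.050000; intermediate values shown to 6 dp
step 0: x = 0.2500, y = 0.5000, dx/dtau = -0.7500, dy/dtau = 1.0000
step 1:
  k1: at (x, y) = (0.250000, 0.500000), (dx/dtau, dy/dtau) = (-0.750000, 1.000000); Gamma_xxx = 0.000000, Gamma_xxy = 1.358491, Gamma_xyy = -0.905660, Gamma_yxx = 0.000000, Gamma_yxy = -0.226415, Gamma_yyy = 0.150943; k1 = (-0.750000, 1.000000, 2.943396, -0.490566)
  k2: at (x, y) = (0.231250, 0.525000), (dx/dtau, dy/dtau) = (-0.676415, 0.987736); Gamma_xxx = 0.000000, Gamma_xxy = 1.309757, Gamma_xyy = -0.873171, Gamma_yxx = 0.000000, Gamma_yxy = -0.296255, Gamma_yyy = 0.197503; k2 = (-0.676415, 0.987736, 2.602034, -0.588555)
  k3: at (x, y) = (0.233090, 0.524693), (dx/dtau, dy/dtau) = (-0.684949, 0.985286); Gamma_xxx = 0.000000, Gamma_xxy = 1.311620, Gamma_xyy = -0.874413, Gamma_yxx = 0.000000, Gamma_yxy = -0.291740, Gamma_yyy = 0.194493; k3 = (-0.684949, 0.985286, 2.619219, -0.582585)
  k4: at (x, y) = (0.215753, 0.549264), (dx/dtau, dy/dtau) = (-0.619039, 0.970871); Gamma_xxx = 0.000000, Gamma_xxy = 1.261431, Gamma_xyy = -0.840954, Gamma_yxx = 0.000000, Gamma_yxy = -0.345460, Gamma_yyy = 0.230307; k4 = (-0.619039, 0.970871, 2.308932, -0.632333)
  Y <- Y + (h/6)(k1 + 2k2 + 2k3 + k4): x = 0.2159, y = 0.5493, dx/dtau = -0.6192, dy/dtau = 0.9711
step 2:
  k1: at (x, y) = (0.215902, 0.549308), (dx/dtau, dy/dtau) = (-0.619210, 0.971124); Gamma_xxx = 0.000000, Gamma_xxy = 1.261497, Gamma_xyy = -0.840998, Gamma_yxx = 0.000000, Gamma_yxy = -0.345175, Gamma_yyy = 0.230116; k1 = (-0.619210, 0.971124, 2.310279, -0.632145)
  k2: at (x, y) = (0.200422, 0.573586), (dx/dtau, dy/dtau) = (-0.561453, 0.955320); Gamma_xxx = 0.000000, Gamma_xxy = 1.212080, Gamma_xyy = -0.808053, Gamma_yxx = 0.000000, Gamma_yxy = -0.384530, Gamma_yyy = 0.256353; k2 = (-0.561453, 0.955320, 2.037698, -0.646455)
  k3: at (x, y) = (0.201866, 0.573191), (dx/dtau, dy/dtau) = (-0.568267, 0.954962); Gamma_xxx = 0.000000, Gamma_xxy = 1.213994, Gamma_xyy = -0.809329, Gamma_yxx = 0.000000, Gamma_yxy = -0.381786, Gamma_yyy = 0.254524; k3 = (-0.568267, 0.954962, 2.055675, -0.646485)
  k4: at (x, y) = (0.187489, 0.597056), (dx/dtau, dy/dtau) = (-0.516426, 0.938799); Gamma_xxx = 0.000000, Gamma_xxy = 1.166313, Gamma_xyy = -0.777542, Gamma_yxx = 0.000000, Gamma_yxy = -0.411294, Gamma_yyy = 0.274196; k4 = (-0.516426, 0.938799, 1.816186, -0.640469)
  Y <- Y + (h/6)(k1 + 2k2 + 2k3 + k4): x = 0.1876, y = 0.5971, dx/dtau = -0.5166, dy/dtau = 0.9390
step 3:
  k1: at (x, y) = (0.187610, 0.597062), (dx/dtau, dy/dtau) = (-0.516600, 0.938969); Gamma_xxx = 0.000000, Gamma_xxy = 1.166420, Gamma_xyy = -0.777614, Gamma_yxx = 0.000000, Gamma_yxy = -0.411099, Gamma_yyy = 0.274066; k1 = (-0.516600, 0.938969, 1.817188, -0.640459)
  k2: at (x, y) = (0.174695, 0.620536), (dx/dtau, dy/dtau) = (-0.471170, 0.922958); Gamma_xxx = 0.000000, Gamma_xxy = 1.121528, Gamma_xyy = -0.747685, Gamma_yxx = 0.000000, Gamma_yxy = -0.431950, Gamma_yyy = 0.287967; k2 = (-0.471170, 0.922958, 1.612355, -0.620989)
  k3: at (x, y) = (0.175830, 0.620136), (dx/dtau, dy/dtau) = (-0.476291, 0.923445); Gamma_xxx = 0.000000, Gamma_xxy = 1.123170, Gamma_xyy = -0.748780, Gamma_yxx = 0.000000, Gamma_yxy = -0.430321, Gamma_yyy = 0.286881; k3 = (-0.476291, 0.923445, 1.626525, -0.623173)
  k4: at (x, y) = (0.163795, 0.643234), (dx/dtau, dy/dtau) = (-0.435273, 0.907811); Gamma_xxx = 0.000000, Gamma_xxy = 1.080883, Gamma_xyy = -0.720588, Gamma_yxx = 0.000000, Gamma_yxy = -0.445349, Gamma_yyy = 0.296899; k4 = (-0.435273, 0.907811, 1.448064, -0.596637)
  Y <- Y + (h/6)(k1 + 2k2 + 2k3 + k4): x = 0.1639, y = 0.6432, dx/dtau = -0.4354, dy/dtau = 0.9079
step 4:
  k1: at (x, y) = (0.163886, 0.643225), (dx/dtau, dy/dtau) = (-0.435408, 0.907924); Gamma_xxx = 0.000000, Gamma_xxy = 1.080982, Gamma_xyy = -0.720655, Gamma_yxx = 0.000000, Gamma_yxy = -0.445233, Gamma_yyy = 0.296822; k1 = (-0.435408, 0.907924, 1.448717, -0.596695)
  k2: at (x, y) = (0.153001, 0.665923), (dx/dtau, dy/dtau) = (-0.399190, 0.893007); Gamma_xxx = 0.000000, Gamma_xxy = 1.041782, Gamma_xyy = -0.694522, Gamma_yxx = 0.000000, Gamma_yxy = -0.455164, Gamma_yyy = 0.303443; k2 = (-0.399190, 0.893007, 1.296602, -0.566497)
  k3: at (x, y) = (0.153907, 0.665550), (dx/dtau, dy/dtau) = (-0.402993, 0.893762); Gamma_xxx = 0.000000, Gamma_xxy = 1.043103, Gamma_xyy = -0.695402, Gamma_yxx = 0.000000, Gamma_yxy = -0.454187, Gamma_yyy = 0.302792; k3 = (-0.402993, 0.893762, 1.306903, -0.569051)
  k4: at (x, y) = (0.143737, 0.687913), (dx/dtau, dy/dtau) = (-0.370063, 0.879472); Gamma_xxx = 0.000000, Gamma_xxy = 1.006486, Gamma_xyy = -0.670991, Gamma_yxx = 0.000000, Gamma_yxy = -0.460690, Gamma_yyy = 0.307126; k4 = (-0.370063, 0.879472, 1.174133, -0.537425)
  Y <- Y + (h/6)(k1 + 2k2 + 2k3 + k4): x = 0.1438, y = 0.6879, dx/dtau = -0.3702, dy/dtau = 0.8795


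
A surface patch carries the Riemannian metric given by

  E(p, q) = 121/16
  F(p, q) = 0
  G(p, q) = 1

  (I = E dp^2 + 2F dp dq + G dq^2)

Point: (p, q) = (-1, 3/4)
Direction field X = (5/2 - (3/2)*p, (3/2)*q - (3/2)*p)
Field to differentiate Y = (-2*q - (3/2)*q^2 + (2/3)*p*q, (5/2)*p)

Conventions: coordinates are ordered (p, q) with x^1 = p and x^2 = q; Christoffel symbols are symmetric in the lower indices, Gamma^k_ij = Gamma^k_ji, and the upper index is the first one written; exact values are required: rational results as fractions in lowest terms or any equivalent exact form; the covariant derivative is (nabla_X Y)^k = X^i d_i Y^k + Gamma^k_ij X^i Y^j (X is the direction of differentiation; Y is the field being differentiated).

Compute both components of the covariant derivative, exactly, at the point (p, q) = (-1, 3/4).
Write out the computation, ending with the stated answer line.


E = 121/16, F = 0, G = 1 at the point
E_p = 0, E_q = 0, F_p = 0, F_q = 0, G_p = 0, G_q = 0
EG - F^2 = 121/16;  g^inv = (16/121) * [[1, 0], [0, 121/16]]
first-kind symbols [ij,l] = (1/2)(d_i g_jl + d_j g_il - d_l g_ij): [pp,p] = E_p/2 = 0, [pp,q] = F_p - E_q/2 = 0, [pq,p] = E_q/2 = 0, [pq,q] = G_p/2 = 0, [qq,p] = F_q - G_p/2 = 0, [qq,q] = G_q/2 = 0
Gamma^p_ij = (G*[ij,p] - F*[ij,q])/(EG - F^2), Gamma^q_ij = (E*[ij,q] - F*[ij,p])/(EG - F^2)
Gamma_ppp = 0, Gamma_ppq = 0, Gamma_pqq = 0, Gamma_qpp = 0, Gamma_qpq = 0, Gamma_qqq = 0
X = (4, 21/8), Y = (-91/32, -5/2) at the point

Answer: (nabla_X Y)^p = -349/32, (nabla_X Y)^q = 10
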